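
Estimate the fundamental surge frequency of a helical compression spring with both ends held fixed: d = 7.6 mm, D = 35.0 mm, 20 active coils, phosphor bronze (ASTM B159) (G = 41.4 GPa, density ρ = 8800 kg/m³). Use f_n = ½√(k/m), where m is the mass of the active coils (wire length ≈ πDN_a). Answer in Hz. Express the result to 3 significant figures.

75.7 Hz

k = Gd⁴/(8D³N_a) = (41.4×10³)(7.6⁴)/(8·35.0³·20) = 20.134 N/mm = 20134 N/m
Wire length L = πDN_a = π·35.0·20 = 2199.1 mm
m = ρ·(πd²/4)·L = 8800 × 45.365×10⁻⁶ m² × 2.1991 m = 0.87791 kg
f_n = ½√(k/m) = 0.5·√(20134/0.87791) = 0.5·√(22934) = 75.72 Hz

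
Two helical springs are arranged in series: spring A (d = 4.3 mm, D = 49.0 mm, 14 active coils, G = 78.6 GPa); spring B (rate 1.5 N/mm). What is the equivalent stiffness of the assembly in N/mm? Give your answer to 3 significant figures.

0.864 N/mm

k_A = Gd⁴/(8D³N_a) = (78.6×10³)(4.3⁴)/(8·49.0³·14) = 2.0393 N/mm
Series: 1/k_eq = 1/2.0393 + 1/1.5 = 1.157; k_eq = 0.86429 N/mm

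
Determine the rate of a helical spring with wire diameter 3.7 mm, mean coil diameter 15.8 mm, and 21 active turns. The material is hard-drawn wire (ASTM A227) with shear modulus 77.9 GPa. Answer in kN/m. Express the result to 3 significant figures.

k = Gd⁴/(8D³N_a) = (77.9×10³ × 3.7⁴) / (8 × 15.8³ × 21)
  = 1.45997e+07 / 662644 = 22.033 N/mm

22.0 kN/m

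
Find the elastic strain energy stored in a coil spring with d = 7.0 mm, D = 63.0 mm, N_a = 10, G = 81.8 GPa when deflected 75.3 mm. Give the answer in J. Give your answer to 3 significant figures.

k = Gd⁴/(8D³N_a) = (81.8×10³)(7.0⁴)/(8·63.0³·10) = 9.8182 N/mm
U = ½kδ² = 0.5 × 9.8182 × 75.3² = 27835 N·mm = 27.835 J

27.8 J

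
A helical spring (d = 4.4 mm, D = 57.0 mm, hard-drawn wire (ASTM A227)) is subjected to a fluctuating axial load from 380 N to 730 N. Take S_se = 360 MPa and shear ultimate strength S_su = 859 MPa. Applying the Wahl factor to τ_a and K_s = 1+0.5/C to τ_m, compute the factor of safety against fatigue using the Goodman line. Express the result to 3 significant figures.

0.485

C = D/d = 57.0/4.4 = 12.9545; K_W = (4C−1)/(4C−4)+0.615/C = 1.1102; K_s = 1+0.5/C = 1.0386
F_a = (F_max−F_min)/2 = 175 N; F_m = (F_max+F_min)/2 = 555 N
τ_a = K_W·8F_aD/(πd³) = 1.1102 × 298.19 = 331.06 MPa
τ_m = K_s·8F_mD/(πd³) = 1.0386 × 945.69 = 982.19 MPa
Goodman: 1/n_f = τ_a/S_se + τ_m/S_su = 331.06/360 + 982.19/859 = 0.91960 + 1.14341 = 2.063
n_f = 1/2.063 = 0.4847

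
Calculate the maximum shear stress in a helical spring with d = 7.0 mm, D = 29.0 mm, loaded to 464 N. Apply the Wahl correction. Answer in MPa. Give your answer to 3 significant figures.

139 MPa

Spring index C = D/d = 29.0/7.0 = 4.1429
K_W = (4C−1)/(4C−4) + 0.615/C = 15.571/12.571 + 0.1484 = 1.3871
τ₀ = 8FD/(πd³) = 8·464·29.0/(π·7.0³) = 107648/1077.6 = 99.899 MPa
τ_max = K·τ₀ = 1.3871 × 99.899 = 138.57 MPa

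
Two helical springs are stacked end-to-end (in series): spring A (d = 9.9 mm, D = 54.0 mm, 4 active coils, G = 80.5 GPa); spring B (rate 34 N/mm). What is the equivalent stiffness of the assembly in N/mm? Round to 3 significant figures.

27.8 N/mm

k_A = Gd⁴/(8D³N_a) = (80.5×10³)(9.9⁴)/(8·54.0³·4) = 153.46 N/mm
Series: 1/k_eq = 1/153.46 + 1/34 = 0.035928; k_eq = 27.833 N/mm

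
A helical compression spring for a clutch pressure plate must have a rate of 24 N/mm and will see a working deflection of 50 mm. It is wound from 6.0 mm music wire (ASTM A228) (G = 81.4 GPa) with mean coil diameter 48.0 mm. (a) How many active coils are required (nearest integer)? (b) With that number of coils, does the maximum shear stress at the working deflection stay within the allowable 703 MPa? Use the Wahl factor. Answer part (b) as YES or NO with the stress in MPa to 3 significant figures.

(a) 5 coils; (b) NO, τ_max = 799 MPa

N_a = Gd⁴/(8D³k) = (81.4×10³)(6.0⁴)/(8·48.0³·24) = 4.968 → N_a = 5
Actual rate k = Gd⁴/(8D³·5) = 23.848 N/mm
Working load F = kδ = 23.848·50 = 1192.4 N
C = 48.0/6.0 = 8.0000; K_W = (4C−1)/(4C−4)+0.615/C = 1.1840
τ_max = K_W·8FD/(πd³) = 1.1840·674.75 = 798.92 MPa
τ_max > 703 MPa → exceeds allowable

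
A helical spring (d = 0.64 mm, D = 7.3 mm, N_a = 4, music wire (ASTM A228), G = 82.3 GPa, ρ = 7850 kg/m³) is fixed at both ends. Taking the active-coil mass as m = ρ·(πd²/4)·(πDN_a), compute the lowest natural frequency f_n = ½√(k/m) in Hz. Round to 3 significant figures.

k = Gd⁴/(8D³N_a) = (82.3×10³)(0.64⁴)/(8·7.3³·4) = 1.1092 N/mm = 1109.2 N/m
Wire length L = πDN_a = π·7.3·4 = 91.735 mm
m = ρ·(πd²/4)·L = 7850 × 0.3217×10⁻⁶ m² × 0.091735 m = 0.00023166 kg
f_n = ½√(k/m) = 0.5·√(1109.2/0.00023166) = 0.5·√(4.7879e+06) = 1094.1 Hz

1090 Hz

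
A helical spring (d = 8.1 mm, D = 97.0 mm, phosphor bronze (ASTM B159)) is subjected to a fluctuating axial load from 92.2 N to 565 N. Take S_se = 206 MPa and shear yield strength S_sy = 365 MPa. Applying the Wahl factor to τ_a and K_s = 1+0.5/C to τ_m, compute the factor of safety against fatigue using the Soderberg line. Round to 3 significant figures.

0.968

C = D/d = 97.0/8.1 = 11.9753; K_W = (4C−1)/(4C−4)+0.615/C = 1.1197; K_s = 1+0.5/C = 1.0418
F_a = (F_max−F_min)/2 = 236.4 N; F_m = (F_max+F_min)/2 = 328.6 N
τ_a = K_W·8F_aD/(πd³) = 1.1197 × 109.88 = 123.03 MPa
τ_m = K_s·8F_mD/(πd³) = 1.0418 × 152.73 = 159.11 MPa
Soderberg: 1/n_f = τ_a/S_se + τ_m/S_sy = 123.03/206 + 159.11/365 = 0.59722 + 0.43591 = 1.0331
n_f = 1/1.0331 = 0.9679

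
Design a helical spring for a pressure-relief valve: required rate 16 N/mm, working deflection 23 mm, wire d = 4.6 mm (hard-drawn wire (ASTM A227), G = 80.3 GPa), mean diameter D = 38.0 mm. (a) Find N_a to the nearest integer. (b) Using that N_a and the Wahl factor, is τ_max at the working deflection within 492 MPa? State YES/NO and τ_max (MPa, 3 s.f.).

N_a = Gd⁴/(8D³k) = (80.3×10³)(4.6⁴)/(8·38.0³·16) = 5.119 → N_a = 5
Actual rate k = Gd⁴/(8D³·5) = 16.381 N/mm
Working load F = kδ = 16.381·23 = 376.76 N
C = 38.0/4.6 = 8.2609; K_W = (4C−1)/(4C−4)+0.615/C = 1.1777
τ_max = K_W·8FD/(πd³) = 1.1777·374.55 = 441.13 MPa
τ_max ≤ 492 MPa → acceptable

(a) 5 coils; (b) YES, τ_max = 441 MPa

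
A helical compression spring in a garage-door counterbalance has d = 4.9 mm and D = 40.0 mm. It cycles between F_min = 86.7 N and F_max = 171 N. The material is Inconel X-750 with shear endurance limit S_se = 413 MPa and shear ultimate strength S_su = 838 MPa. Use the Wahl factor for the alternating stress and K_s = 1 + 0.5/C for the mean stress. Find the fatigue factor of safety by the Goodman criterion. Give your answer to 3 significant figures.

4.07

C = D/d = 40.0/4.9 = 8.1633; K_W = (4C−1)/(4C−4)+0.615/C = 1.1800; K_s = 1+0.5/C = 1.0613
F_a = (F_max−F_min)/2 = 42.15 N; F_m = (F_max+F_min)/2 = 128.85 N
τ_a = K_W·8F_aD/(πd³) = 1.1800 × 36.493 = 43.063 MPa
τ_m = K_s·8F_mD/(πd³) = 1.0613 × 111.56 = 118.39 MPa
Goodman: 1/n_f = τ_a/S_se + τ_m/S_su = 43.063/413 + 118.39/838 = 0.10427 + 0.14128 = 0.24555
n_f = 1/0.24555 = 4.073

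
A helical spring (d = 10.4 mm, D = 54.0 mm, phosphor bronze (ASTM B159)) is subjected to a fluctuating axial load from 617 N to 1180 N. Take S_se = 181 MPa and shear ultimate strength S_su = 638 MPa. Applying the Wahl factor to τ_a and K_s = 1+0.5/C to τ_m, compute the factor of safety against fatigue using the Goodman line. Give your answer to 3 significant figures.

2.30

C = D/d = 54.0/10.4 = 5.1923; K_W = (4C−1)/(4C−4)+0.615/C = 1.2973; K_s = 1+0.5/C = 1.0963
F_a = (F_max−F_min)/2 = 281.5 N; F_m = (F_max+F_min)/2 = 898.5 N
τ_a = K_W·8F_aD/(πd³) = 1.2973 × 34.412 = 44.644 MPa
τ_m = K_s·8F_mD/(πd³) = 1.0963 × 109.84 = 120.41 MPa
Goodman: 1/n_f = τ_a/S_se + τ_m/S_su = 44.644/181 + 120.41/638 = 0.24665 + 0.18874 = 0.43539
n_f = 1/0.43539 = 2.297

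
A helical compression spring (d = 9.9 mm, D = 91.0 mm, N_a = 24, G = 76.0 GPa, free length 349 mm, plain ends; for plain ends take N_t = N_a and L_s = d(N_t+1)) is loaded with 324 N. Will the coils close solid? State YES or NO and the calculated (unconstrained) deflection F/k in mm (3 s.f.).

k = Gd⁴/(8D³N_a) = (76.0×10³)(9.9⁴)/(8·91.0³·24) = 5.0458 N/mm
N_t = 24; L_s = 9.9·25 = 247.5 mm; δ_solid = L₀ − L_s = 349 − 247.5 = 101.5 mm
δ = F/k = 324/5.0458 = 64.212 mm
δ < δ_solid → spring does not go solid

NO, δ = 64.2 mm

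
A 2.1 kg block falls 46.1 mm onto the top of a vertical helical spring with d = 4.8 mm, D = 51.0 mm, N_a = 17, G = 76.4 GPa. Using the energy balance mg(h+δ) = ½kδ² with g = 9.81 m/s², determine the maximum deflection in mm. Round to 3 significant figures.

k = Gd⁴/(8D³N_a) = (76.4×10³)(4.8⁴)/(8·51.0³·17) = 2.2481 N/mm
W = mg = 2.1 × 9.81 = 20.601 N
½kδ² − Wδ − Wh = 0 → δ = (W + √(W² + 2kWh))/k
δ = (20.601 + √(424.4 + 4270))/2.2481 = (20.601 + 68.516)/2.2481 = 39.642 mm

39.6 mm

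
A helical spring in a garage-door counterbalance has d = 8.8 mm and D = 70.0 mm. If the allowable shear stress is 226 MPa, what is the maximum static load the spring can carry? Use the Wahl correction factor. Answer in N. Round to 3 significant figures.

729 N

C = D/d = 70.0/8.8 = 7.9545
K_W = (4C−1)/(4C−4) + 0.615/C = 30.818/27.818 + 0.0773 = 1.1852
τ_max = K·8FD/(πd³) → F_max = τ_allow·πd³/(8DK)
F_max = 226·π·8.8³/(8·70.0·1.1852) = 4.8385e+05/663.69 = 729.02 N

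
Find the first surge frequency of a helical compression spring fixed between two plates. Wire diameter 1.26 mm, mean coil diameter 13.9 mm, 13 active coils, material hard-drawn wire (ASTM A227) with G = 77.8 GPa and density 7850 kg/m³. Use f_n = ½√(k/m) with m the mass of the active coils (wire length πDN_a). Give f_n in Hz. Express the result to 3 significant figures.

178 Hz

k = Gd⁴/(8D³N_a) = (77.8×10³)(1.26⁴)/(8·13.9³·13) = 0.70208 N/mm = 702.08 N/m
Wire length L = πDN_a = π·13.9·13 = 567.69 mm
m = ρ·(πd²/4)·L = 7850 × 1.2469×10⁻⁶ m² × 0.56769 m = 0.0055566 kg
f_n = ½√(k/m) = 0.5·√(702.08/0.0055566) = 0.5·√(1.2635e+05) = 177.73 Hz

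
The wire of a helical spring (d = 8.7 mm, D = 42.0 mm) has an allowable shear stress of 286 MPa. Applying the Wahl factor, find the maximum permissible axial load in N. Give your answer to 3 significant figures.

1330 N

C = D/d = 42.0/8.7 = 4.8276
K_W = (4C−1)/(4C−4) + 0.615/C = 18.310/15.310 + 0.1274 = 1.3233
τ_max = K·8FD/(πd³) → F_max = τ_allow·πd³/(8DK)
F_max = 286·π·8.7³/(8·42.0·1.3233) = 5.9166e+05/444.64 = 1330.6 N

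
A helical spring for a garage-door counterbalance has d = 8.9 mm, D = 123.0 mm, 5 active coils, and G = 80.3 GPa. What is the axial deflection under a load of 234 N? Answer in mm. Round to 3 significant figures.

34.6 mm

k = Gd⁴/(8D³N_a) = (80.3×10³)(8.9⁴)/(8·123.0³·5) = 6.7686 N/mm
δ = F/k = 234 / 6.7686 = 34.571 mm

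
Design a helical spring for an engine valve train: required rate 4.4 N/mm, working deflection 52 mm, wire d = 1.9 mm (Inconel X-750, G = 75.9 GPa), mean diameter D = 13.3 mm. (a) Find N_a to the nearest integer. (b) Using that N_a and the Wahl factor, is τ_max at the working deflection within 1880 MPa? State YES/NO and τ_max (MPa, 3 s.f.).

(a) 12 coils; (b) YES, τ_max = 1360 MPa

N_a = Gd⁴/(8D³k) = (75.9×10³)(1.9⁴)/(8·13.3³·4.4) = 11.94 → N_a = 12
Actual rate k = Gd⁴/(8D³·12) = 4.3796 N/mm
Working load F = kδ = 4.3796·52 = 227.74 N
C = 13.3/1.9 = 7.0000; K_W = (4C−1)/(4C−4)+0.615/C = 1.2129
τ_max = K_W·8FD/(πd³) = 1.2129·1124.5 = 1363.9 MPa
τ_max ≤ 1880 MPa → acceptable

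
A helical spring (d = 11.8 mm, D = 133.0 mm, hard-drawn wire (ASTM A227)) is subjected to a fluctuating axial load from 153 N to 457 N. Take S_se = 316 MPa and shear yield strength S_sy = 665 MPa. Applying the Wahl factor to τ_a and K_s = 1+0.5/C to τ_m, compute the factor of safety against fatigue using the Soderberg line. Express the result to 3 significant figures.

4.75

C = D/d = 133.0/11.8 = 11.2712; K_W = (4C−1)/(4C−4)+0.615/C = 1.1276; K_s = 1+0.5/C = 1.0444
F_a = (F_max−F_min)/2 = 152 N; F_m = (F_max+F_min)/2 = 305 N
τ_a = K_W·8F_aD/(πd³) = 1.1276 × 31.332 = 35.33 MPa
τ_m = K_s·8F_mD/(πd³) = 1.0444 × 62.87 = 65.659 MPa
Soderberg: 1/n_f = τ_a/S_se + τ_m/S_sy = 35.33/316 + 65.659/665 = 0.11180 + 0.09874 = 0.21054
n_f = 1/0.21054 = 4.75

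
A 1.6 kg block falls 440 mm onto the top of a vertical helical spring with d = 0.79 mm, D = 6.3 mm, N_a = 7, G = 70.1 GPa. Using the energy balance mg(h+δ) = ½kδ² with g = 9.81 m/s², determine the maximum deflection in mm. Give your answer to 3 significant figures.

92.6 mm

k = Gd⁴/(8D³N_a) = (70.1×10³)(0.79⁴)/(8·6.3³·7) = 1.9499 N/mm
W = mg = 1.6 × 9.81 = 15.696 N
½kδ² − Wδ − Wh = 0 → δ = (W + √(W² + 2kWh))/k
δ = (15.696 + √(246.36 + 26933.2))/1.9499 = (15.696 + 164.86)/1.9499 = 92.598 mm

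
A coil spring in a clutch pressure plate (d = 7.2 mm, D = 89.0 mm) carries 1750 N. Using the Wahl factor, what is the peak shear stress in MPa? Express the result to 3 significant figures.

1190 MPa

Spring index C = D/d = 89.0/7.2 = 12.3611
K_W = (4C−1)/(4C−4) + 0.615/C = 48.444/45.444 + 0.0498 = 1.1158
τ₀ = 8FD/(πd³) = 8·1750·89.0/(π·7.2³) = 1.246e+06/1172.6 = 1062.6 MPa
τ_max = K·τ₀ = 1.1158 × 1062.6 = 1185.6 MPa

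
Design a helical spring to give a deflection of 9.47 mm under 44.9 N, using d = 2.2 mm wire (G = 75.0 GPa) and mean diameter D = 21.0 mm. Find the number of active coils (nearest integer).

5

Required rate k = F/δ = 44.9/9.47 = 4.7413 N/mm
N_a = Gd⁴/(8D³k) = (75.0×10³ × 2.2⁴)/(8 × 21.0³ × 4.7413)
    = 1.75692e+06 / 351273 = 5.002 → 5 coils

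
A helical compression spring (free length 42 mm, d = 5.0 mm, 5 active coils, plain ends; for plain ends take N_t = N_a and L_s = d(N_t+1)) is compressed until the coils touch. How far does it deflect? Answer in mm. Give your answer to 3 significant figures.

N_t = 5; L_s = 5.0·6 = 30 mm
δ_solid = L₀ − L_s = 42 − 30 = 12 mm

12.0 mm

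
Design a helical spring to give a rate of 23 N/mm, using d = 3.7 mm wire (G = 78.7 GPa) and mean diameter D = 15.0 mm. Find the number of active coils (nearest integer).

N_a = Gd⁴/(8D³k) = (78.7×10³ × 3.7⁴)/(8 × 15.0³ × 23)
    = 1.47496e+07 / 621000 = 23.75 → 24 coils

24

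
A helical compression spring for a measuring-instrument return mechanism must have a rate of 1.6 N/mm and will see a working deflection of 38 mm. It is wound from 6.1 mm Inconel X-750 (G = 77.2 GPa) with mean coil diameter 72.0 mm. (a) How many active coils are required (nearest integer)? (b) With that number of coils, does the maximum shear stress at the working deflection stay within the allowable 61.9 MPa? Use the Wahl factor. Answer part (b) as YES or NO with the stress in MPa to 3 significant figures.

N_a = Gd⁴/(8D³k) = (77.2×10³)(6.1⁴)/(8·72.0³·1.6) = 22.37 → N_a = 22
Actual rate k = Gd⁴/(8D³·22) = 1.6271 N/mm
Working load F = kδ = 1.6271·38 = 61.832 N
C = 72.0/6.1 = 11.8033; K_W = (4C−1)/(4C−4)+0.615/C = 1.1215
τ_max = K_W·8FD/(πd³) = 1.1215·49.945 = 56.015 MPa
τ_max ≤ 61.9 MPa → acceptable

(a) 22 coils; (b) YES, τ_max = 56.0 MPa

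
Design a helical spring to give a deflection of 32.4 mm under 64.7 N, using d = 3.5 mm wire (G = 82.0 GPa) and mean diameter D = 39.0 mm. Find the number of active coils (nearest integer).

Required rate k = F/δ = 64.7/32.4 = 1.9969 N/mm
N_a = Gd⁴/(8D³k) = (82.0×10³ × 3.5⁴)/(8 × 39.0³ × 1.9969)
    = 1.23051e+07 / 947639 = 12.99 → 13 coils

13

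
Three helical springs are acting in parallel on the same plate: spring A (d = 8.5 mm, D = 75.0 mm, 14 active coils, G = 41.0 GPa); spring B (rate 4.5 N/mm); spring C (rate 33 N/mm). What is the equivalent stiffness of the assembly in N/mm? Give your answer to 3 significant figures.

k_A = Gd⁴/(8D³N_a) = (41.0×10³)(8.5⁴)/(8·75.0³·14) = 4.5296 N/mm
Parallel: k_eq = 4.5296 + 4.5 + 33 = 42.03 N/mm

42.0 N/mm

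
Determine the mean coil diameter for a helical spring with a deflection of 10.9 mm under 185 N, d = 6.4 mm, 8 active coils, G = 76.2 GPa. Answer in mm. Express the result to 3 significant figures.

49.0 mm

Required rate k = F/δ = 185/10.9 = 16.972 N/mm
D = (Gd⁴/(8N_a·k))^(1/3) = (76.2×10³·6.4⁴/(8·8·16.972))^(1/3)
  = (117693)^(1/3) = 49.0061 mm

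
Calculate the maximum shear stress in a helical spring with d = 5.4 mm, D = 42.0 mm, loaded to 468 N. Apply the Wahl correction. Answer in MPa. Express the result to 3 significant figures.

Spring index C = D/d = 42.0/5.4 = 7.7778
K_W = (4C−1)/(4C−4) + 0.615/C = 30.111/27.111 + 0.0791 = 1.1897
τ₀ = 8FD/(πd³) = 8·468·42.0/(π·5.4³) = 157248/494.69 = 317.87 MPa
τ_max = K·τ₀ = 1.1897 × 317.87 = 378.18 MPa

378 MPa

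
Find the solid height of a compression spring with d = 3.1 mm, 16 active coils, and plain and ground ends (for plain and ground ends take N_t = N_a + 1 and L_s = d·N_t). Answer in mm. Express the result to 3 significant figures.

plain and ground ends: N_t = N_a + 1 = 16 + 1 = 17
L_s = d·N_t = 3.1 × 17 = 52.7 mm

52.7 mm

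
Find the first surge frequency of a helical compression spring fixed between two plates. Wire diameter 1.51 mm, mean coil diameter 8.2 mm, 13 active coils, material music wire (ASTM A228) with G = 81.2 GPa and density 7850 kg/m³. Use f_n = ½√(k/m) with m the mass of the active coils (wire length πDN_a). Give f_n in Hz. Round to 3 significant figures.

625 Hz

k = Gd⁴/(8D³N_a) = (81.2×10³)(1.51⁴)/(8·8.2³·13) = 7.3619 N/mm = 7361.9 N/m
Wire length L = πDN_a = π·8.2·13 = 334.89 mm
m = ρ·(πd²/4)·L = 7850 × 1.7908×10⁻⁶ m² × 0.33489 m = 0.0047078 kg
f_n = ½√(k/m) = 0.5·√(7361.9/0.0047078) = 0.5·√(1.5638e+06) = 625.25 Hz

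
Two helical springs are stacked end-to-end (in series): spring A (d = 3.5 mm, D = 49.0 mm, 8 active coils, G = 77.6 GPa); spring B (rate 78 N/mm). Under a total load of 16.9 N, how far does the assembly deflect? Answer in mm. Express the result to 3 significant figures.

11.1 mm

k_A = Gd⁴/(8D³N_a) = (77.6×10³)(3.5⁴)/(8·49.0³·8) = 1.5466 N/mm
Series: 1/k_eq = 1/1.5466 + 1/78 = 0.65942; k_eq = 1.5165 N/mm
δ = F/k_eq = 16.9/1.5165 = 11.144 mm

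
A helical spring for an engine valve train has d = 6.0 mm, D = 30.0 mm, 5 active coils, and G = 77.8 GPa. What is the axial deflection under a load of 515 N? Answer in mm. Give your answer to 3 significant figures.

k = Gd⁴/(8D³N_a) = (77.8×10³)(6.0⁴)/(8·30.0³·5) = 93.36 N/mm
δ = F/k = 515 / 93.36 = 5.5163 mm

5.52 mm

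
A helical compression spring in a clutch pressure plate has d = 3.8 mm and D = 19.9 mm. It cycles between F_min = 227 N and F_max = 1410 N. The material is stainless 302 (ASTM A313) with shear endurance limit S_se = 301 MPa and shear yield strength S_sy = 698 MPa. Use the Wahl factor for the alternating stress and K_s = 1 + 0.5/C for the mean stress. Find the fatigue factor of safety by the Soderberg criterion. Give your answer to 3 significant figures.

0.283

C = D/d = 19.9/3.8 = 5.2368; K_W = (4C−1)/(4C−4)+0.615/C = 1.2945; K_s = 1+0.5/C = 1.0955
F_a = (F_max−F_min)/2 = 591.5 N; F_m = (F_max+F_min)/2 = 818.5 N
τ_a = K_W·8F_aD/(πd³) = 1.2945 × 546.26 = 707.11 MPa
τ_m = K_s·8F_mD/(πd³) = 1.0955 × 755.89 = 828.07 MPa
Soderberg: 1/n_f = τ_a/S_se + τ_m/S_sy = 707.11/301 + 828.07/698 = 2.34919 + 1.18634 = 3.5355
n_f = 1/3.5355 = 0.2828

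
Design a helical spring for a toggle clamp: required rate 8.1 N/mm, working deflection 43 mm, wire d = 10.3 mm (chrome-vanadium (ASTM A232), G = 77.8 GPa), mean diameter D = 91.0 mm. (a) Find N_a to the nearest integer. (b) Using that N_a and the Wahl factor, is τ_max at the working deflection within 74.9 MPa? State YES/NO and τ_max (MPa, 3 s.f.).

N_a = Gd⁴/(8D³k) = (77.8×10³)(10.3⁴)/(8·91.0³·8.1) = 17.93 → N_a = 18
Actual rate k = Gd⁴/(8D³·18) = 8.0694 N/mm
Working load F = kδ = 8.0694·43 = 346.98 N
C = 91.0/10.3 = 8.8350; K_W = (4C−1)/(4C−4)+0.615/C = 1.1653
τ_max = K_W·8FD/(πd³) = 1.1653·73.583 = 85.749 MPa
τ_max > 74.9 MPa → exceeds allowable

(a) 18 coils; (b) NO, τ_max = 85.7 MPa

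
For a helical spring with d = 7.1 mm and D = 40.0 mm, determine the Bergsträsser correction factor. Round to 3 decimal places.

1.256

C = D/d = 40.0/7.1 = 5.6338
K_B = (4C+2)/(4C−3) = 24.535/19.535 = 1.2559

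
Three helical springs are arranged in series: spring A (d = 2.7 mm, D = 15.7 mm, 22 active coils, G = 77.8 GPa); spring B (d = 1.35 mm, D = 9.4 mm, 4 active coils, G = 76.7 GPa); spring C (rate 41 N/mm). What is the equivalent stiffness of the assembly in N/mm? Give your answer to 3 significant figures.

3.41 N/mm

k_A = Gd⁴/(8D³N_a) = (77.8×10³)(2.7⁴)/(8·15.7³·22) = 6.0705 N/mm
k_B = Gd⁴/(8D³N_a) = (76.7×10³)(1.35⁴)/(8·9.4³·4) = 9.5851 N/mm
Series: 1/k_eq = 1/6.0705 + 1/9.5851 + 1/41 = 0.29345; k_eq = 3.4077 N/mm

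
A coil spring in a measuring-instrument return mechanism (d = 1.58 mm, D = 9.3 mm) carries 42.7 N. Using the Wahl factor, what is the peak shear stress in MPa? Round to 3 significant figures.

Spring index C = D/d = 9.3/1.58 = 5.8861
K_W = (4C−1)/(4C−4) + 0.615/C = 22.544/19.544 + 0.1045 = 1.2580
τ₀ = 8FD/(πd³) = 8·42.7·9.3/(π·1.58³) = 3176.88/12.391 = 256.38 MPa
τ_max = K·τ₀ = 1.2580 × 256.38 = 322.52 MPa

323 MPa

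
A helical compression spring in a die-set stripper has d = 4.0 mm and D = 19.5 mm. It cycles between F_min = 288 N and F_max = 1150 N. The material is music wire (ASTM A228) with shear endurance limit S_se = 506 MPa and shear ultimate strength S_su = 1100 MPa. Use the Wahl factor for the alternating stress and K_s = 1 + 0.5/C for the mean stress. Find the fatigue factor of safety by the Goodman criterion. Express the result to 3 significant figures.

0.699

C = D/d = 19.5/4.0 = 4.8750; K_W = (4C−1)/(4C−4)+0.615/C = 1.3197; K_s = 1+0.5/C = 1.1026
F_a = (F_max−F_min)/2 = 431 N; F_m = (F_max+F_min)/2 = 719 N
τ_a = K_W·8F_aD/(πd³) = 1.3197 × 334.4 = 441.31 MPa
τ_m = K_s·8F_mD/(πd³) = 1.1026 × 557.86 = 615.07 MPa
Goodman: 1/n_f = τ_a/S_se + τ_m/S_su = 441.31/506 + 615.07/1100 = 0.87216 + 0.55916 = 1.4313
n_f = 1/1.4313 = 0.6987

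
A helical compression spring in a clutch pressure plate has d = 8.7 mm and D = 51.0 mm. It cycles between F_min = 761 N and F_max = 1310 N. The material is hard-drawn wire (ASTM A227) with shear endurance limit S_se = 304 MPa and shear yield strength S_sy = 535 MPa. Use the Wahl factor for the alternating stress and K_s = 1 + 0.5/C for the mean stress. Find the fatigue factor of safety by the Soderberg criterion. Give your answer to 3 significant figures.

C = D/d = 51.0/8.7 = 5.8621; K_W = (4C−1)/(4C−4)+0.615/C = 1.2592; K_s = 1+0.5/C = 1.0853
F_a = (F_max−F_min)/2 = 274.5 N; F_m = (F_max+F_min)/2 = 1035.5 N
τ_a = K_W·8F_aD/(πd³) = 1.2592 × 54.137 = 68.168 MPa
τ_m = K_s·8F_mD/(πd³) = 1.0853 × 204.22 = 221.64 MPa
Soderberg: 1/n_f = τ_a/S_se + τ_m/S_sy = 68.168/304 + 221.64/535 = 0.22424 + 0.41428 = 0.63852
n_f = 1/0.63852 = 1.566

1.57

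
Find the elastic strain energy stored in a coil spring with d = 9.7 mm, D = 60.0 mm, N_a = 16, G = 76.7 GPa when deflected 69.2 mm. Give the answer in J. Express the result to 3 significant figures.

58.8 J

k = Gd⁴/(8D³N_a) = (76.7×10³)(9.7⁴)/(8·60.0³·16) = 24.559 N/mm
U = ½kδ² = 0.5 × 24.559 × 69.2² = 58803 N·mm = 58.803 J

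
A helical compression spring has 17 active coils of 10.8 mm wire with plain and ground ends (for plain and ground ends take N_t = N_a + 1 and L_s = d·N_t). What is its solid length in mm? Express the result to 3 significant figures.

plain and ground ends: N_t = N_a + 1 = 17 + 1 = 18
L_s = d·N_t = 10.8 × 18 = 194.4 mm

194 mm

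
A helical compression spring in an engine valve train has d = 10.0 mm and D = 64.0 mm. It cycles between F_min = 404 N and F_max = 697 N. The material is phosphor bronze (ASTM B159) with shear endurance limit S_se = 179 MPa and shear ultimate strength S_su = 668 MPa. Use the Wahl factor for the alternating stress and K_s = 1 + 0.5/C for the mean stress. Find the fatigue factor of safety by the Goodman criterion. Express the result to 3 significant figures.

3.23

C = D/d = 64.0/10.0 = 6.4000; K_W = (4C−1)/(4C−4)+0.615/C = 1.2350; K_s = 1+0.5/C = 1.0781
F_a = (F_max−F_min)/2 = 146.5 N; F_m = (F_max+F_min)/2 = 550.5 N
τ_a = K_W·8F_aD/(πd³) = 1.2350 × 23.876 = 29.486 MPa
τ_m = K_s·8F_mD/(πd³) = 1.0781 × 89.718 = 96.727 MPa
Goodman: 1/n_f = τ_a/S_se + τ_m/S_su = 29.486/179 + 96.727/668 = 0.16473 + 0.14480 = 0.30953
n_f = 1/0.30953 = 3.231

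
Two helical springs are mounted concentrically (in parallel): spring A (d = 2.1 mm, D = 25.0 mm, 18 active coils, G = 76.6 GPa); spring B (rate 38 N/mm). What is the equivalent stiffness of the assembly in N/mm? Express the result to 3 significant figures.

k_A = Gd⁴/(8D³N_a) = (76.6×10³)(2.1⁴)/(8·25.0³·18) = 0.6621 N/mm
Parallel: k_eq = 0.6621 + 38 = 38.662 N/mm

38.7 N/mm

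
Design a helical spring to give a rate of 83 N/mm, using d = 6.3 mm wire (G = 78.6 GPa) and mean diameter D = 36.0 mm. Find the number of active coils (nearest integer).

N_a = Gd⁴/(8D³k) = (78.6×10³ × 6.3⁴)/(8 × 36.0³ × 83)
    = 1.23818e+08 / 3.09796e+07 = 3.997 → 4 coils

4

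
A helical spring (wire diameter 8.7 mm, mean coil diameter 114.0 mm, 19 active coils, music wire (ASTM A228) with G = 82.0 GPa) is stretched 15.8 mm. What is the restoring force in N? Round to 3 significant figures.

33.0 N

k = Gd⁴/(8D³N_a) = (82.0×10³)(8.7⁴)/(8·114.0³·19) = 2.0861 N/mm
F = k·δ = 2.0861 × 15.8 = 32.96 N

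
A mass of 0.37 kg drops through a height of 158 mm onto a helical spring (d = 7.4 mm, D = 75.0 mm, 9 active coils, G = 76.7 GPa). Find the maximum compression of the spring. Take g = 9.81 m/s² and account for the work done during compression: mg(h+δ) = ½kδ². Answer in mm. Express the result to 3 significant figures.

12.8 mm

k = Gd⁴/(8D³N_a) = (76.7×10³)(7.4⁴)/(8·75.0³·9) = 7.5719 N/mm
W = mg = 0.37 × 9.81 = 3.6297 N
½kδ² − Wδ − Wh = 0 → δ = (W + √(W² + 2kWh))/k
δ = (3.6297 + √(13.175 + 8684.88))/7.5719 = (3.6297 + 93.263)/7.5719 = 12.796 mm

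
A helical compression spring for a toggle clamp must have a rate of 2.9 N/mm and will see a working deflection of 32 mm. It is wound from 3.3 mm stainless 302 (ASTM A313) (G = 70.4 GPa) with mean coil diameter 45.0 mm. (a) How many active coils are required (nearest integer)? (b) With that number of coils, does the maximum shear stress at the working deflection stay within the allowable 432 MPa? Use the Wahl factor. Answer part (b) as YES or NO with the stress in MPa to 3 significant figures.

(a) 4 coils; (b) YES, τ_max = 323 MPa

N_a = Gd⁴/(8D³k) = (70.4×10³)(3.3⁴)/(8·45.0³·2.9) = 3.949 → N_a = 4
Actual rate k = Gd⁴/(8D³·4) = 2.8631 N/mm
Working load F = kδ = 2.8631·32 = 91.62 N
C = 45.0/3.3 = 13.6364; K_W = (4C−1)/(4C−4)+0.615/C = 1.1045
τ_max = K_W·8FD/(πd³) = 1.1045·292.15 = 322.66 MPa
τ_max ≤ 432 MPa → acceptable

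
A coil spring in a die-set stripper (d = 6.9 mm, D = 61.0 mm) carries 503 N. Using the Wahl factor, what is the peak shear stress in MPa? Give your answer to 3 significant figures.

Spring index C = D/d = 61.0/6.9 = 8.8406
K_W = (4C−1)/(4C−4) + 0.615/C = 34.362/31.362 + 0.0696 = 1.1652
τ₀ = 8FD/(πd³) = 8·503·61.0/(π·6.9³) = 245464/1032 = 237.84 MPa
τ_max = K·τ₀ = 1.1652 × 237.84 = 277.14 MPa

277 MPa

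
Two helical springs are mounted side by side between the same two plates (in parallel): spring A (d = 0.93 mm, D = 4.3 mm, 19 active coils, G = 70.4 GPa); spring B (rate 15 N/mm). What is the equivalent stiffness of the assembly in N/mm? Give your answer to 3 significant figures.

19.4 N/mm

k_A = Gd⁴/(8D³N_a) = (70.4×10³)(0.93⁴)/(8·4.3³·19) = 4.3577 N/mm
Parallel: k_eq = 4.3577 + 15 = 19.358 N/mm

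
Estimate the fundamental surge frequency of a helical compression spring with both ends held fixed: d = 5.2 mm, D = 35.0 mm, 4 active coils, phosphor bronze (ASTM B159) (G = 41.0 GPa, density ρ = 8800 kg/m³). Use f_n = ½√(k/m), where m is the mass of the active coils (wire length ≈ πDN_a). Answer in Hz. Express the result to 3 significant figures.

k = Gd⁴/(8D³N_a) = (41.0×10³)(5.2⁴)/(8·35.0³·4) = 21.85 N/mm = 21850 N/m
Wire length L = πDN_a = π·35.0·4 = 439.82 mm
m = ρ·(πd²/4)·L = 8800 × 21.237×10⁻⁶ m² × 0.43982 m = 0.082197 kg
f_n = ½√(k/m) = 0.5·√(21850/0.082197) = 0.5·√(2.6582e+05) = 257.79 Hz

258 Hz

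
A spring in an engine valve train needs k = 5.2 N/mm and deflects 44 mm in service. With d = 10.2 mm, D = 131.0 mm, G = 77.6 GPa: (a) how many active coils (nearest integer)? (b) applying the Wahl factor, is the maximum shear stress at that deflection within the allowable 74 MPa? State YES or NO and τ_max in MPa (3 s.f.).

N_a = Gd⁴/(8D³k) = (77.6×10³)(10.2⁴)/(8·131.0³·5.2) = 8.982 → N_a = 9
Actual rate k = Gd⁴/(8D³·9) = 5.1894 N/mm
Working load F = kδ = 5.1894·44 = 228.33 N
C = 131.0/10.2 = 12.8431; K_W = (4C−1)/(4C−4)+0.615/C = 1.1112
τ_max = K_W·8FD/(πd³) = 1.1112·71.776 = 79.759 MPa
τ_max > 74 MPa → exceeds allowable

(a) 9 coils; (b) NO, τ_max = 79.8 MPa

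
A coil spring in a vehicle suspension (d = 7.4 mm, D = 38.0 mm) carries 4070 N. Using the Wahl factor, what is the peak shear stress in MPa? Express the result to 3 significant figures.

1260 MPa

Spring index C = D/d = 38.0/7.4 = 5.1351
K_W = (4C−1)/(4C−4) + 0.615/C = 19.541/16.541 + 0.1198 = 1.3011
τ₀ = 8FD/(πd³) = 8·4070·38.0/(π·7.4³) = 1.23728e+06/1273 = 971.9 MPa
τ_max = K·τ₀ = 1.3011 × 971.9 = 1264.6 MPa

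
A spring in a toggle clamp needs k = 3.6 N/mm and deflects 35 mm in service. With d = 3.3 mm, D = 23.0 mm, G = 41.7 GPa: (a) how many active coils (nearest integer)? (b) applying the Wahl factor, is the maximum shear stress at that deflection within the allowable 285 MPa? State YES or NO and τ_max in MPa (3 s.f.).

N_a = Gd⁴/(8D³k) = (41.7×10³)(3.3⁴)/(8·23.0³·3.6) = 14.11 → N_a = 14
Actual rate k = Gd⁴/(8D³·14) = 3.629 N/mm
Working load F = kδ = 3.629·35 = 127.02 N
C = 23.0/3.3 = 6.9697; K_W = (4C−1)/(4C−4)+0.615/C = 1.2139
τ_max = K_W·8FD/(πd³) = 1.2139·207.01 = 251.28 MPa
τ_max ≤ 285 MPa → acceptable

(a) 14 coils; (b) YES, τ_max = 251 MPa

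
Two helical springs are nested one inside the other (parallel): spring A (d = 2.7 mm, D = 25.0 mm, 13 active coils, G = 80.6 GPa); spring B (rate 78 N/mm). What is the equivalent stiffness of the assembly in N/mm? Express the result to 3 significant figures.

k_A = Gd⁴/(8D³N_a) = (80.6×10³)(2.7⁴)/(8·25.0³·13) = 2.6359 N/mm
Parallel: k_eq = 2.6359 + 78 = 80.636 N/mm

80.6 N/mm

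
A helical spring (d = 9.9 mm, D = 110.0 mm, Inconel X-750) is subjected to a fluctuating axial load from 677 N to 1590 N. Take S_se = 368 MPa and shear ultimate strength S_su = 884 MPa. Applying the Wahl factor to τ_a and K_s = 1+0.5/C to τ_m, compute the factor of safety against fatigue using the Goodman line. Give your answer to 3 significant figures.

1.26

C = D/d = 110.0/9.9 = 11.1111; K_W = (4C−1)/(4C−4)+0.615/C = 1.1295; K_s = 1+0.5/C = 1.0450
F_a = (F_max−F_min)/2 = 456.5 N; F_m = (F_max+F_min)/2 = 1133.5 N
τ_a = K_W·8F_aD/(πd³) = 1.1295 × 131.79 = 148.86 MPa
τ_m = K_s·8F_mD/(πd³) = 1.0450 × 327.23 = 341.95 MPa
Goodman: 1/n_f = τ_a/S_se + τ_m/S_su = 148.86/368 + 341.95/884 = 0.40450 + 0.38682 = 0.79132
n_f = 1/0.79132 = 1.264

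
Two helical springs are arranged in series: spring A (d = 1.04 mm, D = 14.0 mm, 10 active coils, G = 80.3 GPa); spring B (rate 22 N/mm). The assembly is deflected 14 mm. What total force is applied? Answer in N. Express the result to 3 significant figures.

k_A = Gd⁴/(8D³N_a) = (80.3×10³)(1.04⁴)/(8·14.0³·10) = 0.42793 N/mm
Series: 1/k_eq = 1/0.42793 + 1/22 = 2.3823; k_eq = 0.41977 N/mm
F = k_eq·δ = 0.41977·14 = 5.8767 N

5.88 N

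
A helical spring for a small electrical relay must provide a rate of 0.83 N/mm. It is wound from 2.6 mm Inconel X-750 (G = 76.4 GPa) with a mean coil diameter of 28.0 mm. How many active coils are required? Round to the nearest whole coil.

24

N_a = Gd⁴/(8D³k) = (76.4×10³ × 2.6⁴)/(8 × 28.0³ × 0.83)
    = 3.4913e+06 / 145761 = 23.95 → 24 coils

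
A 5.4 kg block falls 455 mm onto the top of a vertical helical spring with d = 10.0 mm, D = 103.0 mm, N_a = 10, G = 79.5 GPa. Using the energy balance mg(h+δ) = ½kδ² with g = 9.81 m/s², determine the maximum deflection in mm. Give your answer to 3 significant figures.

k = Gd⁴/(8D³N_a) = (79.5×10³)(10.0⁴)/(8·103.0³·10) = 9.0942 N/mm
W = mg = 5.4 × 9.81 = 52.974 N
½kδ² − Wδ − Wh = 0 → δ = (W + √(W² + 2kWh))/k
δ = (52.974 + √(2806.2 + 438399))/9.0942 = (52.974 + 664.23)/9.0942 = 78.864 mm

78.9 mm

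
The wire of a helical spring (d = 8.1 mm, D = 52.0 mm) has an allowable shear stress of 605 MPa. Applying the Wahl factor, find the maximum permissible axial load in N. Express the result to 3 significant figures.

C = D/d = 52.0/8.1 = 6.4198
K_W = (4C−1)/(4C−4) + 0.615/C = 24.679/21.679 + 0.0958 = 1.2342
τ_max = K·8FD/(πd³) → F_max = τ_allow·πd³/(8DK)
F_max = 605·π·8.1³/(8·52.0·1.2342) = 1.0101e+06/513.42 = 1967.4 N

1970 N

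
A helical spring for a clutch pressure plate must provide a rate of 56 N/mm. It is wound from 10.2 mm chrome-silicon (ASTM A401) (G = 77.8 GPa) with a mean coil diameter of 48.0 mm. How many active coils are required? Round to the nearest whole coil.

17

N_a = Gd⁴/(8D³k) = (77.8×10³ × 10.2⁴)/(8 × 48.0³ × 56)
    = 8.42132e+08 / 4.95452e+07 = 17 → 17 coils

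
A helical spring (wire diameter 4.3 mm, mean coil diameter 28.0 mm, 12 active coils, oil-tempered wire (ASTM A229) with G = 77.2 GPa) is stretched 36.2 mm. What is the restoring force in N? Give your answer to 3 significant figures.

453 N

k = Gd⁴/(8D³N_a) = (77.2×10³)(4.3⁴)/(8·28.0³·12) = 12.524 N/mm
F = k·δ = 12.524 × 36.2 = 453.37 N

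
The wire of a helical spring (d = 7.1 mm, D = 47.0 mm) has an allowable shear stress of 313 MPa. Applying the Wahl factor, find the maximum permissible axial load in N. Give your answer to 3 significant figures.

C = D/d = 47.0/7.1 = 6.6197
K_W = (4C−1)/(4C−4) + 0.615/C = 25.479/22.479 + 0.0929 = 1.2264
τ_max = K·8FD/(πd³) → F_max = τ_allow·πd³/(8DK)
F_max = 313·π·7.1³/(8·47.0·1.2264) = 3.5194e+05/461.11 = 763.24 N

763 N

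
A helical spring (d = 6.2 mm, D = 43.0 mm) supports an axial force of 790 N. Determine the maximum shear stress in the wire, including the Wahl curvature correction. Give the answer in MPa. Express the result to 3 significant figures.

441 MPa

Spring index C = D/d = 43.0/6.2 = 6.9355
K_W = (4C−1)/(4C−4) + 0.615/C = 26.742/23.742 + 0.0887 = 1.2150
τ₀ = 8FD/(πd³) = 8·790·43.0/(π·6.2³) = 271760/748.73 = 362.96 MPa
τ_max = K·τ₀ = 1.2150 × 362.96 = 441.01 MPa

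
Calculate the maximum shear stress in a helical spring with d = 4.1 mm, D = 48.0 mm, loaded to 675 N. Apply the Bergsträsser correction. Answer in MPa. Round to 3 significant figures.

1330 MPa

Spring index C = D/d = 48.0/4.1 = 11.7073
K_B = (4C+2)/(4C−3) = 48.829/43.829 = 1.1141
τ₀ = 8FD/(πd³) = 8·675·48.0/(π·4.1³) = 259200/216.52 = 1197.1 MPa
τ_max = K·τ₀ = 1.1141 × 1197.1 = 1333.7 MPa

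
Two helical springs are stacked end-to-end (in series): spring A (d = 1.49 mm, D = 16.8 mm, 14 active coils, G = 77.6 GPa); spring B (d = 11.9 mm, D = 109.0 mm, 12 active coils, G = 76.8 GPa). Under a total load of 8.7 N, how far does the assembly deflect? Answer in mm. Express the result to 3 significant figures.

12.8 mm

k_A = Gd⁴/(8D³N_a) = (77.6×10³)(1.49⁴)/(8·16.8³·14) = 0.72021 N/mm
k_B = Gd⁴/(8D³N_a) = (76.8×10³)(11.9⁴)/(8·109.0³·12) = 12.388 N/mm
Series: 1/k_eq = 1/0.72021 + 1/12.388 = 1.4692; k_eq = 0.68064 N/mm
δ = F/k_eq = 8.7/0.68064 = 12.782 mm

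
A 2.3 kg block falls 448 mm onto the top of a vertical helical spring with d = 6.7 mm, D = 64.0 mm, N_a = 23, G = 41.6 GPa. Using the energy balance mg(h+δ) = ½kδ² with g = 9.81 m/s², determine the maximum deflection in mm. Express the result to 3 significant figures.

k = Gd⁴/(8D³N_a) = (41.6×10³)(6.7⁴)/(8·64.0³·23) = 1.7379 N/mm
W = mg = 2.3 × 9.81 = 22.563 N
½kδ² − Wδ − Wh = 0 → δ = (W + √(W² + 2kWh))/k
δ = (22.563 + √(509.09 + 35135))/1.7379 = (22.563 + 188.8)/1.7379 = 121.61 mm

122 mm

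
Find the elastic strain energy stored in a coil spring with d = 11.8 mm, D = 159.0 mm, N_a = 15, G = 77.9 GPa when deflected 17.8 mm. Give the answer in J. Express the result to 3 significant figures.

0.496 J

k = Gd⁴/(8D³N_a) = (77.9×10³)(11.8⁴)/(8·159.0³·15) = 3.1311 N/mm
U = ½kδ² = 0.5 × 3.1311 × 17.8² = 496.02 N·mm = 0.49602 J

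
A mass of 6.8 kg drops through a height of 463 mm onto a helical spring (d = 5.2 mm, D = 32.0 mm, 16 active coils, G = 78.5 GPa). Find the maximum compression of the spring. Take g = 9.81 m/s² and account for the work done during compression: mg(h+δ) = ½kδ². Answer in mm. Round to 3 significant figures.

k = Gd⁴/(8D³N_a) = (78.5×10³)(5.2⁴)/(8·32.0³·16) = 13.684 N/mm
W = mg = 6.8 × 9.81 = 66.708 N
½kδ² − Wδ − Wh = 0 → δ = (W + √(W² + 2kWh))/k
δ = (66.708 + √(4450 + 845302))/13.684 = (66.708 + 921.82)/13.684 = 72.238 mm

72.2 mm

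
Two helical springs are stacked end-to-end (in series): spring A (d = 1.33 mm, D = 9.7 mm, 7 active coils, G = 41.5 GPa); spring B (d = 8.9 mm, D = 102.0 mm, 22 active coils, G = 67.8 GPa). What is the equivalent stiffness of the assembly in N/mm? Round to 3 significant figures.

1.20 N/mm

k_A = Gd⁴/(8D³N_a) = (41.5×10³)(1.33⁴)/(8·9.7³·7) = 2.5407 N/mm
k_B = Gd⁴/(8D³N_a) = (67.8×10³)(8.9⁴)/(8·102.0³·22) = 2.2776 N/mm
Series: 1/k_eq = 1/2.5407 + 1/2.2776 = 0.83265; k_eq = 1.201 N/mm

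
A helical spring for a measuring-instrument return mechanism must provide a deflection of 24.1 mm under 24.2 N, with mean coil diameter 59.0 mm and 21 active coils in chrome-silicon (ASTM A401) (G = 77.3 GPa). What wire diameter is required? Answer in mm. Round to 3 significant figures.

Required rate k = F/δ = 24.2/24.1 = 1.0041 N/mm
d = (8D³N_a·k / G)^(1/4) = (8·59.0³·21·1.0041 / (77.3×10³))^0.25
  = (448.21)^0.25 = 4.6012 mm

4.60 mm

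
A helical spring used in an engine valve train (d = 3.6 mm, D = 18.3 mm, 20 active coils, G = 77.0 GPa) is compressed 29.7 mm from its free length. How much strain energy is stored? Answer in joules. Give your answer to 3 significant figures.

k = Gd⁴/(8D³N_a) = (77.0×10³)(3.6⁴)/(8·18.3³·20) = 13.189 N/mm
U = ½kδ² = 0.5 × 13.189 × 29.7² = 5817.2 N·mm = 5.8172 J

5.82 J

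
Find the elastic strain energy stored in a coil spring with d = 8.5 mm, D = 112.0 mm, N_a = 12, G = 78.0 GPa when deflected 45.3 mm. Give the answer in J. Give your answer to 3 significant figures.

k = Gd⁴/(8D³N_a) = (78.0×10³)(8.5⁴)/(8·112.0³·12) = 3.0189 N/mm
U = ½kδ² = 0.5 × 3.0189 × 45.3² = 3097.5 N·mm = 3.0975 J

3.10 J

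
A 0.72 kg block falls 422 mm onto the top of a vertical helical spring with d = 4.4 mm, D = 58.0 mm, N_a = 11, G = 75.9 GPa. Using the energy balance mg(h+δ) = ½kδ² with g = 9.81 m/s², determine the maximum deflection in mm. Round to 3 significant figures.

64.4 mm

k = Gd⁴/(8D³N_a) = (75.9×10³)(4.4⁴)/(8·58.0³·11) = 1.6569 N/mm
W = mg = 0.72 × 9.81 = 7.0632 N
½kδ² − Wδ − Wh = 0 → δ = (W + √(W² + 2kWh))/k
δ = (7.0632 + √(49.889 + 9877.11))/1.6569 = (7.0632 + 99.634)/1.6569 = 64.397 mm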